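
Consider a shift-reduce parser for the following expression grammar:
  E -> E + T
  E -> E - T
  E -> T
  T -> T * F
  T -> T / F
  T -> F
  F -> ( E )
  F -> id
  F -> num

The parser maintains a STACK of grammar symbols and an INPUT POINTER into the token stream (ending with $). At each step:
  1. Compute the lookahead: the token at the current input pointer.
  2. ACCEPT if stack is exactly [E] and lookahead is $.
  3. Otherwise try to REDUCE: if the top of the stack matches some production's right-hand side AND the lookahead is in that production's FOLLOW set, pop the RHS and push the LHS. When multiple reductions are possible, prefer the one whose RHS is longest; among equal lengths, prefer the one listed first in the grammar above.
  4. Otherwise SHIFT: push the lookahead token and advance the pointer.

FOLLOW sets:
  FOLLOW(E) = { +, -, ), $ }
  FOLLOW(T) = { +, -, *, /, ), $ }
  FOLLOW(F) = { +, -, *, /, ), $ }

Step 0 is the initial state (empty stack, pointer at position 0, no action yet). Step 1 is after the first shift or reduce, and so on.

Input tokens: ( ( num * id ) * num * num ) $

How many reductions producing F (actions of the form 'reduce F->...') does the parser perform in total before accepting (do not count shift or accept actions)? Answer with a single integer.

Step 1: shift (. Stack=[(] ptr=1 lookahead=( remaining=[( num * id ) * num * num ) $]
Step 2: shift (. Stack=[( (] ptr=2 lookahead=num remaining=[num * id ) * num * num ) $]
Step 3: shift num. Stack=[( ( num] ptr=3 lookahead=* remaining=[* id ) * num * num ) $]
Step 4: reduce F->num. Stack=[( ( F] ptr=3 lookahead=* remaining=[* id ) * num * num ) $]
Step 5: reduce T->F. Stack=[( ( T] ptr=3 lookahead=* remaining=[* id ) * num * num ) $]
Step 6: shift *. Stack=[( ( T *] ptr=4 lookahead=id remaining=[id ) * num * num ) $]
Step 7: shift id. Stack=[( ( T * id] ptr=5 lookahead=) remaining=[) * num * num ) $]
Step 8: reduce F->id. Stack=[( ( T * F] ptr=5 lookahead=) remaining=[) * num * num ) $]
Step 9: reduce T->T * F. Stack=[( ( T] ptr=5 lookahead=) remaining=[) * num * num ) $]
Step 10: reduce E->T. Stack=[( ( E] ptr=5 lookahead=) remaining=[) * num * num ) $]
Step 11: shift ). Stack=[( ( E )] ptr=6 lookahead=* remaining=[* num * num ) $]
Step 12: reduce F->( E ). Stack=[( F] ptr=6 lookahead=* remaining=[* num * num ) $]
Step 13: reduce T->F. Stack=[( T] ptr=6 lookahead=* remaining=[* num * num ) $]
Step 14: shift *. Stack=[( T *] ptr=7 lookahead=num remaining=[num * num ) $]
Step 15: shift num. Stack=[( T * num] ptr=8 lookahead=* remaining=[* num ) $]
Step 16: reduce F->num. Stack=[( T * F] ptr=8 lookahead=* remaining=[* num ) $]
Step 17: reduce T->T * F. Stack=[( T] ptr=8 lookahead=* remaining=[* num ) $]
Step 18: shift *. Stack=[( T *] ptr=9 lookahead=num remaining=[num ) $]
Step 19: shift num. Stack=[( T * num] ptr=10 lookahead=) remaining=[) $]
Step 20: reduce F->num. Stack=[( T * F] ptr=10 lookahead=) remaining=[) $]
Step 21: reduce T->T * F. Stack=[( T] ptr=10 lookahead=) remaining=[) $]
Step 22: reduce E->T. Stack=[( E] ptr=10 lookahead=) remaining=[) $]
Step 23: shift ). Stack=[( E )] ptr=11 lookahead=$ remaining=[$]
Step 24: reduce F->( E ). Stack=[F] ptr=11 lookahead=$ remaining=[$]
Step 25: reduce T->F. Stack=[T] ptr=11 lookahead=$ remaining=[$]
Step 26: reduce E->T. Stack=[E] ptr=11 lookahead=$ remaining=[$]
Step 27: accept. Stack=[E] ptr=11 lookahead=$ remaining=[$]

Answer: 6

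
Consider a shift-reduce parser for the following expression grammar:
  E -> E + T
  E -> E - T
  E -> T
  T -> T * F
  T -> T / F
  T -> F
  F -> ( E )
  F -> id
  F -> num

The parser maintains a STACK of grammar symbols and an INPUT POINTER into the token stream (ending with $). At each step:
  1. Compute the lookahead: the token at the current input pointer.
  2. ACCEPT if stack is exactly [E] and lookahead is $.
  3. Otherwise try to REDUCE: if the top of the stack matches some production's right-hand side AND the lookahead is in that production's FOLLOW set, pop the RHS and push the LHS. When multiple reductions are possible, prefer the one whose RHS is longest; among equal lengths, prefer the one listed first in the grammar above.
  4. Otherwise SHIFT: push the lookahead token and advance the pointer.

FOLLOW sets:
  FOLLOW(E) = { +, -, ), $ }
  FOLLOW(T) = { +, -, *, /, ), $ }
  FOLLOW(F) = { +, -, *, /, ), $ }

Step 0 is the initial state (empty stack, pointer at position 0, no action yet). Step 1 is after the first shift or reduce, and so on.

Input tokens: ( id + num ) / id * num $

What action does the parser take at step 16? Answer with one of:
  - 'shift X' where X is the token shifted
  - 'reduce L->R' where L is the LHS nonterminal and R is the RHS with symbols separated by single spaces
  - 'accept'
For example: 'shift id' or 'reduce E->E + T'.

Step 1: shift (. Stack=[(] ptr=1 lookahead=id remaining=[id + num ) / id * num $]
Step 2: shift id. Stack=[( id] ptr=2 lookahead=+ remaining=[+ num ) / id * num $]
Step 3: reduce F->id. Stack=[( F] ptr=2 lookahead=+ remaining=[+ num ) / id * num $]
Step 4: reduce T->F. Stack=[( T] ptr=2 lookahead=+ remaining=[+ num ) / id * num $]
Step 5: reduce E->T. Stack=[( E] ptr=2 lookahead=+ remaining=[+ num ) / id * num $]
Step 6: shift +. Stack=[( E +] ptr=3 lookahead=num remaining=[num ) / id * num $]
Step 7: shift num. Stack=[( E + num] ptr=4 lookahead=) remaining=[) / id * num $]
Step 8: reduce F->num. Stack=[( E + F] ptr=4 lookahead=) remaining=[) / id * num $]
Step 9: reduce T->F. Stack=[( E + T] ptr=4 lookahead=) remaining=[) / id * num $]
Step 10: reduce E->E + T. Stack=[( E] ptr=4 lookahead=) remaining=[) / id * num $]
Step 11: shift ). Stack=[( E )] ptr=5 lookahead=/ remaining=[/ id * num $]
Step 12: reduce F->( E ). Stack=[F] ptr=5 lookahead=/ remaining=[/ id * num $]
Step 13: reduce T->F. Stack=[T] ptr=5 lookahead=/ remaining=[/ id * num $]
Step 14: shift /. Stack=[T /] ptr=6 lookahead=id remaining=[id * num $]
Step 15: shift id. Stack=[T / id] ptr=7 lookahead=* remaining=[* num $]
Step 16: reduce F->id. Stack=[T / F] ptr=7 lookahead=* remaining=[* num $]

Answer: reduce F->id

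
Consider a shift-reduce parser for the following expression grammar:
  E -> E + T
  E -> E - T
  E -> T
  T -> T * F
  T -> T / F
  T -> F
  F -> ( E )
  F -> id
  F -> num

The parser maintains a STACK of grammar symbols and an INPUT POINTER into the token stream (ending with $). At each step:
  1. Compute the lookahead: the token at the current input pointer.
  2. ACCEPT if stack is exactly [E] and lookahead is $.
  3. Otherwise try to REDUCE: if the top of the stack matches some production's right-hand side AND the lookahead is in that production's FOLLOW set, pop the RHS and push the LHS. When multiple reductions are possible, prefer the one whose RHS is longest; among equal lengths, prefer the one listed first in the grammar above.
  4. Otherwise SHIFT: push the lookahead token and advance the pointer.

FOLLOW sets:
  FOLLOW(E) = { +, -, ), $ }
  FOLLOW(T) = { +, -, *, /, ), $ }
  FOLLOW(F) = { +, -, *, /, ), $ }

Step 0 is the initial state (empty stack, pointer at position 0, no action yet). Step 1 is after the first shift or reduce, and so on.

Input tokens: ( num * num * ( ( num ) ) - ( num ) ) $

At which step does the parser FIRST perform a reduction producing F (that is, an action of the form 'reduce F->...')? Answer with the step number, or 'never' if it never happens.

Step 1: shift (. Stack=[(] ptr=1 lookahead=num remaining=[num * num * ( ( num ) ) - ( num ) ) $]
Step 2: shift num. Stack=[( num] ptr=2 lookahead=* remaining=[* num * ( ( num ) ) - ( num ) ) $]
Step 3: reduce F->num. Stack=[( F] ptr=2 lookahead=* remaining=[* num * ( ( num ) ) - ( num ) ) $]

Answer: 3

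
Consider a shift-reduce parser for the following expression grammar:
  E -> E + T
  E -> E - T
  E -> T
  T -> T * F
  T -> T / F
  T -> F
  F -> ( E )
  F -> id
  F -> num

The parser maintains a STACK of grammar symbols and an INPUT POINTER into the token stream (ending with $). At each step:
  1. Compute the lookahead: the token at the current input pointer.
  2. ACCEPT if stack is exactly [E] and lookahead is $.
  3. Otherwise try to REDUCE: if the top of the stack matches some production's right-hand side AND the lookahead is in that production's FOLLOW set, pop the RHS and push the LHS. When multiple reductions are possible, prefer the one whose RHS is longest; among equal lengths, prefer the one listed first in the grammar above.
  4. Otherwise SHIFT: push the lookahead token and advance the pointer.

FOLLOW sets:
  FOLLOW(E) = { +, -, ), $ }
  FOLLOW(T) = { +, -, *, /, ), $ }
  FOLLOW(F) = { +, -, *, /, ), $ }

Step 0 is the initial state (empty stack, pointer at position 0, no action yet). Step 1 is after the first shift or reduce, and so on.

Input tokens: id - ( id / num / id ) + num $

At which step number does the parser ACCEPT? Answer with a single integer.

Answer: 28

Derivation:
Step 1: shift id. Stack=[id] ptr=1 lookahead=- remaining=[- ( id / num / id ) + num $]
Step 2: reduce F->id. Stack=[F] ptr=1 lookahead=- remaining=[- ( id / num / id ) + num $]
Step 3: reduce T->F. Stack=[T] ptr=1 lookahead=- remaining=[- ( id / num / id ) + num $]
Step 4: reduce E->T. Stack=[E] ptr=1 lookahead=- remaining=[- ( id / num / id ) + num $]
Step 5: shift -. Stack=[E -] ptr=2 lookahead=( remaining=[( id / num / id ) + num $]
Step 6: shift (. Stack=[E - (] ptr=3 lookahead=id remaining=[id / num / id ) + num $]
Step 7: shift id. Stack=[E - ( id] ptr=4 lookahead=/ remaining=[/ num / id ) + num $]
Step 8: reduce F->id. Stack=[E - ( F] ptr=4 lookahead=/ remaining=[/ num / id ) + num $]
Step 9: reduce T->F. Stack=[E - ( T] ptr=4 lookahead=/ remaining=[/ num / id ) + num $]
Step 10: shift /. Stack=[E - ( T /] ptr=5 lookahead=num remaining=[num / id ) + num $]
Step 11: shift num. Stack=[E - ( T / num] ptr=6 lookahead=/ remaining=[/ id ) + num $]
Step 12: reduce F->num. Stack=[E - ( T / F] ptr=6 lookahead=/ remaining=[/ id ) + num $]
Step 13: reduce T->T / F. Stack=[E - ( T] ptr=6 lookahead=/ remaining=[/ id ) + num $]
Step 14: shift /. Stack=[E - ( T /] ptr=7 lookahead=id remaining=[id ) + num $]
Step 15: shift id. Stack=[E - ( T / id] ptr=8 lookahead=) remaining=[) + num $]
Step 16: reduce F->id. Stack=[E - ( T / F] ptr=8 lookahead=) remaining=[) + num $]
Step 17: reduce T->T / F. Stack=[E - ( T] ptr=8 lookahead=) remaining=[) + num $]
Step 18: reduce E->T. Stack=[E - ( E] ptr=8 lookahead=) remaining=[) + num $]
Step 19: shift ). Stack=[E - ( E )] ptr=9 lookahead=+ remaining=[+ num $]
Step 20: reduce F->( E ). Stack=[E - F] ptr=9 lookahead=+ remaining=[+ num $]
Step 21: reduce T->F. Stack=[E - T] ptr=9 lookahead=+ remaining=[+ num $]
Step 22: reduce E->E - T. Stack=[E] ptr=9 lookahead=+ remaining=[+ num $]
Step 23: shift +. Stack=[E +] ptr=10 lookahead=num remaining=[num $]
Step 24: shift num. Stack=[E + num] ptr=11 lookahead=$ remaining=[$]
Step 25: reduce F->num. Stack=[E + F] ptr=11 lookahead=$ remaining=[$]
Step 26: reduce T->F. Stack=[E + T] ptr=11 lookahead=$ remaining=[$]
Step 27: reduce E->E + T. Stack=[E] ptr=11 lookahead=$ remaining=[$]
Step 28: accept. Stack=[E] ptr=11 lookahead=$ remaining=[$]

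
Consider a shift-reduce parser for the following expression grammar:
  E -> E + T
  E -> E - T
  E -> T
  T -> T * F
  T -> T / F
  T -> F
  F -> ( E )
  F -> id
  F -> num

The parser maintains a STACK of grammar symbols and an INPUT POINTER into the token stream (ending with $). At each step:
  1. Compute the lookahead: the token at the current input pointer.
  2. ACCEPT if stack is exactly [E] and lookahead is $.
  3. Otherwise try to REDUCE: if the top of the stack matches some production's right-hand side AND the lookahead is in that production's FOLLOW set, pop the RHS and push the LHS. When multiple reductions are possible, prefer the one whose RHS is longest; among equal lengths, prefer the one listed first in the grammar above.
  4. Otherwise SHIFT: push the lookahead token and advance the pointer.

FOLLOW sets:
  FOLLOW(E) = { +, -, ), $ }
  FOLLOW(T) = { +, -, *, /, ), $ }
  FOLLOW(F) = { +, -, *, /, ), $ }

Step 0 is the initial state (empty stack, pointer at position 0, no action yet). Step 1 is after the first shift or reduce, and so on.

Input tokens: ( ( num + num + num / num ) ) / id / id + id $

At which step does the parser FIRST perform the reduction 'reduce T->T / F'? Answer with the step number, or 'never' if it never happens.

Step 1: shift (. Stack=[(] ptr=1 lookahead=( remaining=[( num + num + num / num ) ) / id / id + id $]
Step 2: shift (. Stack=[( (] ptr=2 lookahead=num remaining=[num + num + num / num ) ) / id / id + id $]
Step 3: shift num. Stack=[( ( num] ptr=3 lookahead=+ remaining=[+ num + num / num ) ) / id / id + id $]
Step 4: reduce F->num. Stack=[( ( F] ptr=3 lookahead=+ remaining=[+ num + num / num ) ) / id / id + id $]
Step 5: reduce T->F. Stack=[( ( T] ptr=3 lookahead=+ remaining=[+ num + num / num ) ) / id / id + id $]
Step 6: reduce E->T. Stack=[( ( E] ptr=3 lookahead=+ remaining=[+ num + num / num ) ) / id / id + id $]
Step 7: shift +. Stack=[( ( E +] ptr=4 lookahead=num remaining=[num + num / num ) ) / id / id + id $]
Step 8: shift num. Stack=[( ( E + num] ptr=5 lookahead=+ remaining=[+ num / num ) ) / id / id + id $]
Step 9: reduce F->num. Stack=[( ( E + F] ptr=5 lookahead=+ remaining=[+ num / num ) ) / id / id + id $]
Step 10: reduce T->F. Stack=[( ( E + T] ptr=5 lookahead=+ remaining=[+ num / num ) ) / id / id + id $]
Step 11: reduce E->E + T. Stack=[( ( E] ptr=5 lookahead=+ remaining=[+ num / num ) ) / id / id + id $]
Step 12: shift +. Stack=[( ( E +] ptr=6 lookahead=num remaining=[num / num ) ) / id / id + id $]
Step 13: shift num. Stack=[( ( E + num] ptr=7 lookahead=/ remaining=[/ num ) ) / id / id + id $]
Step 14: reduce F->num. Stack=[( ( E + F] ptr=7 lookahead=/ remaining=[/ num ) ) / id / id + id $]
Step 15: reduce T->F. Stack=[( ( E + T] ptr=7 lookahead=/ remaining=[/ num ) ) / id / id + id $]
Step 16: shift /. Stack=[( ( E + T /] ptr=8 lookahead=num remaining=[num ) ) / id / id + id $]
Step 17: shift num. Stack=[( ( E + T / num] ptr=9 lookahead=) remaining=[) ) / id / id + id $]
Step 18: reduce F->num. Stack=[( ( E + T / F] ptr=9 lookahead=) remaining=[) ) / id / id + id $]
Step 19: reduce T->T / F. Stack=[( ( E + T] ptr=9 lookahead=) remaining=[) ) / id / id + id $]

Answer: 19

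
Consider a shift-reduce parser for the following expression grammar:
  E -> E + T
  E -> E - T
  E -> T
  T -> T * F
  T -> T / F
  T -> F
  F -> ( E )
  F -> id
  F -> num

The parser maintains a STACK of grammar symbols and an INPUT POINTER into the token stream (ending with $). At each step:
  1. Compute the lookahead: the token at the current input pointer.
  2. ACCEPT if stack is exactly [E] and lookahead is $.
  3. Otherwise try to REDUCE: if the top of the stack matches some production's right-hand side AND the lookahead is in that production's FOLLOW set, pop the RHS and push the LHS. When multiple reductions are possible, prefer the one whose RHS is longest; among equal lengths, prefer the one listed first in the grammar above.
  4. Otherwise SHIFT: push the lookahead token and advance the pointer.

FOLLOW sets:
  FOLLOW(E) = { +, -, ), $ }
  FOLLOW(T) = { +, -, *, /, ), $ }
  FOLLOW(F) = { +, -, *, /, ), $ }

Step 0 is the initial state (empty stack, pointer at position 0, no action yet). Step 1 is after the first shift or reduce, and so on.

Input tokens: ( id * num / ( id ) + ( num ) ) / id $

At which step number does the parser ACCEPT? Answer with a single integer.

Step 1: shift (. Stack=[(] ptr=1 lookahead=id remaining=[id * num / ( id ) + ( num ) ) / id $]
Step 2: shift id. Stack=[( id] ptr=2 lookahead=* remaining=[* num / ( id ) + ( num ) ) / id $]
Step 3: reduce F->id. Stack=[( F] ptr=2 lookahead=* remaining=[* num / ( id ) + ( num ) ) / id $]
Step 4: reduce T->F. Stack=[( T] ptr=2 lookahead=* remaining=[* num / ( id ) + ( num ) ) / id $]
Step 5: shift *. Stack=[( T *] ptr=3 lookahead=num remaining=[num / ( id ) + ( num ) ) / id $]
Step 6: shift num. Stack=[( T * num] ptr=4 lookahead=/ remaining=[/ ( id ) + ( num ) ) / id $]
Step 7: reduce F->num. Stack=[( T * F] ptr=4 lookahead=/ remaining=[/ ( id ) + ( num ) ) / id $]
Step 8: reduce T->T * F. Stack=[( T] ptr=4 lookahead=/ remaining=[/ ( id ) + ( num ) ) / id $]
Step 9: shift /. Stack=[( T /] ptr=5 lookahead=( remaining=[( id ) + ( num ) ) / id $]
Step 10: shift (. Stack=[( T / (] ptr=6 lookahead=id remaining=[id ) + ( num ) ) / id $]
Step 11: shift id. Stack=[( T / ( id] ptr=7 lookahead=) remaining=[) + ( num ) ) / id $]
Step 12: reduce F->id. Stack=[( T / ( F] ptr=7 lookahead=) remaining=[) + ( num ) ) / id $]
Step 13: reduce T->F. Stack=[( T / ( T] ptr=7 lookahead=) remaining=[) + ( num ) ) / id $]
Step 14: reduce E->T. Stack=[( T / ( E] ptr=7 lookahead=) remaining=[) + ( num ) ) / id $]
Step 15: shift ). Stack=[( T / ( E )] ptr=8 lookahead=+ remaining=[+ ( num ) ) / id $]
Step 16: reduce F->( E ). Stack=[( T / F] ptr=8 lookahead=+ remaining=[+ ( num ) ) / id $]
Step 17: reduce T->T / F. Stack=[( T] ptr=8 lookahead=+ remaining=[+ ( num ) ) / id $]
Step 18: reduce E->T. Stack=[( E] ptr=8 lookahead=+ remaining=[+ ( num ) ) / id $]
Step 19: shift +. Stack=[( E +] ptr=9 lookahead=( remaining=[( num ) ) / id $]
Step 20: shift (. Stack=[( E + (] ptr=10 lookahead=num remaining=[num ) ) / id $]
Step 21: shift num. Stack=[( E + ( num] ptr=11 lookahead=) remaining=[) ) / id $]
Step 22: reduce F->num. Stack=[( E + ( F] ptr=11 lookahead=) remaining=[) ) / id $]
Step 23: reduce T->F. Stack=[( E + ( T] ptr=11 lookahead=) remaining=[) ) / id $]
Step 24: reduce E->T. Stack=[( E + ( E] ptr=11 lookahead=) remaining=[) ) / id $]
Step 25: shift ). Stack=[( E + ( E )] ptr=12 lookahead=) remaining=[) / id $]
Step 26: reduce F->( E ). Stack=[( E + F] ptr=12 lookahead=) remaining=[) / id $]
Step 27: reduce T->F. Stack=[( E + T] ptr=12 lookahead=) remaining=[) / id $]
Step 28: reduce E->E + T. Stack=[( E] ptr=12 lookahead=) remaining=[) / id $]
Step 29: shift ). Stack=[( E )] ptr=13 lookahead=/ remaining=[/ id $]
Step 30: reduce F->( E ). Stack=[F] ptr=13 lookahead=/ remaining=[/ id $]
Step 31: reduce T->F. Stack=[T] ptr=13 lookahead=/ remaining=[/ id $]
Step 32: shift /. Stack=[T /] ptr=14 lookahead=id remaining=[id $]
Step 33: shift id. Stack=[T / id] ptr=15 lookahead=$ remaining=[$]
Step 34: reduce F->id. Stack=[T / F] ptr=15 lookahead=$ remaining=[$]
Step 35: reduce T->T / F. Stack=[T] ptr=15 lookahead=$ remaining=[$]
Step 36: reduce E->T. Stack=[E] ptr=15 lookahead=$ remaining=[$]
Step 37: accept. Stack=[E] ptr=15 lookahead=$ remaining=[$]

Answer: 37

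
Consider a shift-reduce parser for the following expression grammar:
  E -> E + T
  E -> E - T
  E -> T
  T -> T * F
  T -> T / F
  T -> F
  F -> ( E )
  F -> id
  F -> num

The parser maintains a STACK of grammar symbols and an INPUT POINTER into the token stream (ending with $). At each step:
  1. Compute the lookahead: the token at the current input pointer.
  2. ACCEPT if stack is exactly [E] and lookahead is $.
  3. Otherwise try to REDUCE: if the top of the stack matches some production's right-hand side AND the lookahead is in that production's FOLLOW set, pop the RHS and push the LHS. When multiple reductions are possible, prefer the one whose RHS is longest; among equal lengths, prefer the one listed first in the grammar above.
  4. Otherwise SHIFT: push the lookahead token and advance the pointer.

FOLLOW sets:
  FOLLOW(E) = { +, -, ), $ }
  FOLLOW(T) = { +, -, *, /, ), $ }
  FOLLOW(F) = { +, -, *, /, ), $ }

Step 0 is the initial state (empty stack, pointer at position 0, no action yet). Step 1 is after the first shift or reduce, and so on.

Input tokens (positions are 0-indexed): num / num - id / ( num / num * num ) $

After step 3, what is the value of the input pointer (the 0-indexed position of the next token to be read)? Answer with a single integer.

Answer: 1

Derivation:
Step 1: shift num. Stack=[num] ptr=1 lookahead=/ remaining=[/ num - id / ( num / num * num ) $]
Step 2: reduce F->num. Stack=[F] ptr=1 lookahead=/ remaining=[/ num - id / ( num / num * num ) $]
Step 3: reduce T->F. Stack=[T] ptr=1 lookahead=/ remaining=[/ num - id / ( num / num * num ) $]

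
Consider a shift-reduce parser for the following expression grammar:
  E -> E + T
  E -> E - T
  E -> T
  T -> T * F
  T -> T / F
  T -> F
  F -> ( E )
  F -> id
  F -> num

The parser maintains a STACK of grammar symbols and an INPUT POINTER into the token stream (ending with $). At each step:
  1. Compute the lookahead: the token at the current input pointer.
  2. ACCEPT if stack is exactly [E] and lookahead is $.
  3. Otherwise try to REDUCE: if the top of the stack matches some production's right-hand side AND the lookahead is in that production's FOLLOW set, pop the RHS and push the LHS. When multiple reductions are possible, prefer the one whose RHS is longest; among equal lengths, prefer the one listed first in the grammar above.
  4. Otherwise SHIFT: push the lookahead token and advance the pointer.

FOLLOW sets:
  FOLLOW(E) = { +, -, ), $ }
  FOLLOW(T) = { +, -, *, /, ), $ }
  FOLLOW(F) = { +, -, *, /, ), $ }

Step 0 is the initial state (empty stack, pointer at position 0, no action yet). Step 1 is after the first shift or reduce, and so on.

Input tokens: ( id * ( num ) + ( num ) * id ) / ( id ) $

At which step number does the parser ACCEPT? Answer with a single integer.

Answer: 42

Derivation:
Step 1: shift (. Stack=[(] ptr=1 lookahead=id remaining=[id * ( num ) + ( num ) * id ) / ( id ) $]
Step 2: shift id. Stack=[( id] ptr=2 lookahead=* remaining=[* ( num ) + ( num ) * id ) / ( id ) $]
Step 3: reduce F->id. Stack=[( F] ptr=2 lookahead=* remaining=[* ( num ) + ( num ) * id ) / ( id ) $]
Step 4: reduce T->F. Stack=[( T] ptr=2 lookahead=* remaining=[* ( num ) + ( num ) * id ) / ( id ) $]
Step 5: shift *. Stack=[( T *] ptr=3 lookahead=( remaining=[( num ) + ( num ) * id ) / ( id ) $]
Step 6: shift (. Stack=[( T * (] ptr=4 lookahead=num remaining=[num ) + ( num ) * id ) / ( id ) $]
Step 7: shift num. Stack=[( T * ( num] ptr=5 lookahead=) remaining=[) + ( num ) * id ) / ( id ) $]
Step 8: reduce F->num. Stack=[( T * ( F] ptr=5 lookahead=) remaining=[) + ( num ) * id ) / ( id ) $]
Step 9: reduce T->F. Stack=[( T * ( T] ptr=5 lookahead=) remaining=[) + ( num ) * id ) / ( id ) $]
Step 10: reduce E->T. Stack=[( T * ( E] ptr=5 lookahead=) remaining=[) + ( num ) * id ) / ( id ) $]
Step 11: shift ). Stack=[( T * ( E )] ptr=6 lookahead=+ remaining=[+ ( num ) * id ) / ( id ) $]
Step 12: reduce F->( E ). Stack=[( T * F] ptr=6 lookahead=+ remaining=[+ ( num ) * id ) / ( id ) $]
Step 13: reduce T->T * F. Stack=[( T] ptr=6 lookahead=+ remaining=[+ ( num ) * id ) / ( id ) $]
Step 14: reduce E->T. Stack=[( E] ptr=6 lookahead=+ remaining=[+ ( num ) * id ) / ( id ) $]
Step 15: shift +. Stack=[( E +] ptr=7 lookahead=( remaining=[( num ) * id ) / ( id ) $]
Step 16: shift (. Stack=[( E + (] ptr=8 lookahead=num remaining=[num ) * id ) / ( id ) $]
Step 17: shift num. Stack=[( E + ( num] ptr=9 lookahead=) remaining=[) * id ) / ( id ) $]
Step 18: reduce F->num. Stack=[( E + ( F] ptr=9 lookahead=) remaining=[) * id ) / ( id ) $]
Step 19: reduce T->F. Stack=[( E + ( T] ptr=9 lookahead=) remaining=[) * id ) / ( id ) $]
Step 20: reduce E->T. Stack=[( E + ( E] ptr=9 lookahead=) remaining=[) * id ) / ( id ) $]
Step 21: shift ). Stack=[( E + ( E )] ptr=10 lookahead=* remaining=[* id ) / ( id ) $]
Step 22: reduce F->( E ). Stack=[( E + F] ptr=10 lookahead=* remaining=[* id ) / ( id ) $]
Step 23: reduce T->F. Stack=[( E + T] ptr=10 lookahead=* remaining=[* id ) / ( id ) $]
Step 24: shift *. Stack=[( E + T *] ptr=11 lookahead=id remaining=[id ) / ( id ) $]
Step 25: shift id. Stack=[( E + T * id] ptr=12 lookahead=) remaining=[) / ( id ) $]
Step 26: reduce F->id. Stack=[( E + T * F] ptr=12 lookahead=) remaining=[) / ( id ) $]
Step 27: reduce T->T * F. Stack=[( E + T] ptr=12 lookahead=) remaining=[) / ( id ) $]
Step 28: reduce E->E + T. Stack=[( E] ptr=12 lookahead=) remaining=[) / ( id ) $]
Step 29: shift ). Stack=[( E )] ptr=13 lookahead=/ remaining=[/ ( id ) $]
Step 30: reduce F->( E ). Stack=[F] ptr=13 lookahead=/ remaining=[/ ( id ) $]
Step 31: reduce T->F. Stack=[T] ptr=13 lookahead=/ remaining=[/ ( id ) $]
Step 32: shift /. Stack=[T /] ptr=14 lookahead=( remaining=[( id ) $]
Step 33: shift (. Stack=[T / (] ptr=15 lookahead=id remaining=[id ) $]
Step 34: shift id. Stack=[T / ( id] ptr=16 lookahead=) remaining=[) $]
Step 35: reduce F->id. Stack=[T / ( F] ptr=16 lookahead=) remaining=[) $]
Step 36: reduce T->F. Stack=[T / ( T] ptr=16 lookahead=) remaining=[) $]
Step 37: reduce E->T. Stack=[T / ( E] ptr=16 lookahead=) remaining=[) $]
Step 38: shift ). Stack=[T / ( E )] ptr=17 lookahead=$ remaining=[$]
Step 39: reduce F->( E ). Stack=[T / F] ptr=17 lookahead=$ remaining=[$]
Step 40: reduce T->T / F. Stack=[T] ptr=17 lookahead=$ remaining=[$]
Step 41: reduce E->T. Stack=[E] ptr=17 lookahead=$ remaining=[$]
Step 42: accept. Stack=[E] ptr=17 lookahead=$ remaining=[$]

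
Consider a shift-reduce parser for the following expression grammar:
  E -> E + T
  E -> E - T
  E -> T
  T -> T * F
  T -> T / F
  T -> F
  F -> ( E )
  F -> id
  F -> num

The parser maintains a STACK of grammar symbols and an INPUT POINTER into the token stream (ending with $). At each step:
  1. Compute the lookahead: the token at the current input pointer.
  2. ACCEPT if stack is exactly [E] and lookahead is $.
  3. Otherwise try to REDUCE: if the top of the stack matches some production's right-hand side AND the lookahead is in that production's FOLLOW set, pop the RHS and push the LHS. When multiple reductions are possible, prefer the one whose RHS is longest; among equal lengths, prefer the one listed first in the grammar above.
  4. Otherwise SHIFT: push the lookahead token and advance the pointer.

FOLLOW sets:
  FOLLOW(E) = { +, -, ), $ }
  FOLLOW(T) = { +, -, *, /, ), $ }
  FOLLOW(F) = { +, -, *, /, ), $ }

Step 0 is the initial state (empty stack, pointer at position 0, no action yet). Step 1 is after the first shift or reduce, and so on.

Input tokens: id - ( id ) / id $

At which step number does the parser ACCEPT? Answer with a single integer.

Step 1: shift id. Stack=[id] ptr=1 lookahead=- remaining=[- ( id ) / id $]
Step 2: reduce F->id. Stack=[F] ptr=1 lookahead=- remaining=[- ( id ) / id $]
Step 3: reduce T->F. Stack=[T] ptr=1 lookahead=- remaining=[- ( id ) / id $]
Step 4: reduce E->T. Stack=[E] ptr=1 lookahead=- remaining=[- ( id ) / id $]
Step 5: shift -. Stack=[E -] ptr=2 lookahead=( remaining=[( id ) / id $]
Step 6: shift (. Stack=[E - (] ptr=3 lookahead=id remaining=[id ) / id $]
Step 7: shift id. Stack=[E - ( id] ptr=4 lookahead=) remaining=[) / id $]
Step 8: reduce F->id. Stack=[E - ( F] ptr=4 lookahead=) remaining=[) / id $]
Step 9: reduce T->F. Stack=[E - ( T] ptr=4 lookahead=) remaining=[) / id $]
Step 10: reduce E->T. Stack=[E - ( E] ptr=4 lookahead=) remaining=[) / id $]
Step 11: shift ). Stack=[E - ( E )] ptr=5 lookahead=/ remaining=[/ id $]
Step 12: reduce F->( E ). Stack=[E - F] ptr=5 lookahead=/ remaining=[/ id $]
Step 13: reduce T->F. Stack=[E - T] ptr=5 lookahead=/ remaining=[/ id $]
Step 14: shift /. Stack=[E - T /] ptr=6 lookahead=id remaining=[id $]
Step 15: shift id. Stack=[E - T / id] ptr=7 lookahead=$ remaining=[$]
Step 16: reduce F->id. Stack=[E - T / F] ptr=7 lookahead=$ remaining=[$]
Step 17: reduce T->T / F. Stack=[E - T] ptr=7 lookahead=$ remaining=[$]
Step 18: reduce E->E - T. Stack=[E] ptr=7 lookahead=$ remaining=[$]
Step 19: accept. Stack=[E] ptr=7 lookahead=$ remaining=[$]

Answer: 19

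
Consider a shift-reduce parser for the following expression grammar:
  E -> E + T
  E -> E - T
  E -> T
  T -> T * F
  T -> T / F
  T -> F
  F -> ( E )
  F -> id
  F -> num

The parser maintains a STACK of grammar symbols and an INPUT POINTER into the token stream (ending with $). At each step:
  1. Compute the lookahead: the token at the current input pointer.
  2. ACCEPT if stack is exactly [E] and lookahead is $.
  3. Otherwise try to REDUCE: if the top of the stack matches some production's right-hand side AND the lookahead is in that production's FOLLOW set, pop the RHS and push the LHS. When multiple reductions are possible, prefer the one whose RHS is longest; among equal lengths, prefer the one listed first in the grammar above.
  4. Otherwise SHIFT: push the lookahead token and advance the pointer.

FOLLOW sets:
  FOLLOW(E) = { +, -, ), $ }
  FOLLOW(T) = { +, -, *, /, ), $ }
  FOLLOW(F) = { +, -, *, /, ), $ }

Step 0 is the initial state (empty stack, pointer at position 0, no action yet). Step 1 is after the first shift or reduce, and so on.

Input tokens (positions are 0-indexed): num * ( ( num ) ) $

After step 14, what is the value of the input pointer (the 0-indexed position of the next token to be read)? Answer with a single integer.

Answer: 6

Derivation:
Step 1: shift num. Stack=[num] ptr=1 lookahead=* remaining=[* ( ( num ) ) $]
Step 2: reduce F->num. Stack=[F] ptr=1 lookahead=* remaining=[* ( ( num ) ) $]
Step 3: reduce T->F. Stack=[T] ptr=1 lookahead=* remaining=[* ( ( num ) ) $]
Step 4: shift *. Stack=[T *] ptr=2 lookahead=( remaining=[( ( num ) ) $]
Step 5: shift (. Stack=[T * (] ptr=3 lookahead=( remaining=[( num ) ) $]
Step 6: shift (. Stack=[T * ( (] ptr=4 lookahead=num remaining=[num ) ) $]
Step 7: shift num. Stack=[T * ( ( num] ptr=5 lookahead=) remaining=[) ) $]
Step 8: reduce F->num. Stack=[T * ( ( F] ptr=5 lookahead=) remaining=[) ) $]
Step 9: reduce T->F. Stack=[T * ( ( T] ptr=5 lookahead=) remaining=[) ) $]
Step 10: reduce E->T. Stack=[T * ( ( E] ptr=5 lookahead=) remaining=[) ) $]
Step 11: shift ). Stack=[T * ( ( E )] ptr=6 lookahead=) remaining=[) $]
Step 12: reduce F->( E ). Stack=[T * ( F] ptr=6 lookahead=) remaining=[) $]
Step 13: reduce T->F. Stack=[T * ( T] ptr=6 lookahead=) remaining=[) $]
Step 14: reduce E->T. Stack=[T * ( E] ptr=6 lookahead=) remaining=[) $]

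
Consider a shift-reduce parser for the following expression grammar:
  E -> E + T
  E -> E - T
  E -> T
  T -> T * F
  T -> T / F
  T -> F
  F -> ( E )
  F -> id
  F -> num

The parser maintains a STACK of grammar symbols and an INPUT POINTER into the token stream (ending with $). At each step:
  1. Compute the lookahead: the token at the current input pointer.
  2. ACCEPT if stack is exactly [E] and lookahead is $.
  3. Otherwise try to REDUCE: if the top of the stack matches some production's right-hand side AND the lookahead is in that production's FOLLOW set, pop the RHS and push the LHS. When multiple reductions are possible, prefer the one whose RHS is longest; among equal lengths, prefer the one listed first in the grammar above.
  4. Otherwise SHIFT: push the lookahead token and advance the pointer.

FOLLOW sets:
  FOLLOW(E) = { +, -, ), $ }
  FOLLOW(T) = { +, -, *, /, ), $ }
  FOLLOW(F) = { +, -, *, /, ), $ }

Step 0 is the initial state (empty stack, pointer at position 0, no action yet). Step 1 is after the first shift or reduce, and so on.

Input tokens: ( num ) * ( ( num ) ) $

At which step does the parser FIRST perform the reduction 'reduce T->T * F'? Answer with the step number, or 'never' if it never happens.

Step 1: shift (. Stack=[(] ptr=1 lookahead=num remaining=[num ) * ( ( num ) ) $]
Step 2: shift num. Stack=[( num] ptr=2 lookahead=) remaining=[) * ( ( num ) ) $]
Step 3: reduce F->num. Stack=[( F] ptr=2 lookahead=) remaining=[) * ( ( num ) ) $]
Step 4: reduce T->F. Stack=[( T] ptr=2 lookahead=) remaining=[) * ( ( num ) ) $]
Step 5: reduce E->T. Stack=[( E] ptr=2 lookahead=) remaining=[) * ( ( num ) ) $]
Step 6: shift ). Stack=[( E )] ptr=3 lookahead=* remaining=[* ( ( num ) ) $]
Step 7: reduce F->( E ). Stack=[F] ptr=3 lookahead=* remaining=[* ( ( num ) ) $]
Step 8: reduce T->F. Stack=[T] ptr=3 lookahead=* remaining=[* ( ( num ) ) $]
Step 9: shift *. Stack=[T *] ptr=4 lookahead=( remaining=[( ( num ) ) $]
Step 10: shift (. Stack=[T * (] ptr=5 lookahead=( remaining=[( num ) ) $]
Step 11: shift (. Stack=[T * ( (] ptr=6 lookahead=num remaining=[num ) ) $]
Step 12: shift num. Stack=[T * ( ( num] ptr=7 lookahead=) remaining=[) ) $]
Step 13: reduce F->num. Stack=[T * ( ( F] ptr=7 lookahead=) remaining=[) ) $]
Step 14: reduce T->F. Stack=[T * ( ( T] ptr=7 lookahead=) remaining=[) ) $]
Step 15: reduce E->T. Stack=[T * ( ( E] ptr=7 lookahead=) remaining=[) ) $]
Step 16: shift ). Stack=[T * ( ( E )] ptr=8 lookahead=) remaining=[) $]
Step 17: reduce F->( E ). Stack=[T * ( F] ptr=8 lookahead=) remaining=[) $]
Step 18: reduce T->F. Stack=[T * ( T] ptr=8 lookahead=) remaining=[) $]
Step 19: reduce E->T. Stack=[T * ( E] ptr=8 lookahead=) remaining=[) $]
Step 20: shift ). Stack=[T * ( E )] ptr=9 lookahead=$ remaining=[$]
Step 21: reduce F->( E ). Stack=[T * F] ptr=9 lookahead=$ remaining=[$]
Step 22: reduce T->T * F. Stack=[T] ptr=9 lookahead=$ remaining=[$]

Answer: 22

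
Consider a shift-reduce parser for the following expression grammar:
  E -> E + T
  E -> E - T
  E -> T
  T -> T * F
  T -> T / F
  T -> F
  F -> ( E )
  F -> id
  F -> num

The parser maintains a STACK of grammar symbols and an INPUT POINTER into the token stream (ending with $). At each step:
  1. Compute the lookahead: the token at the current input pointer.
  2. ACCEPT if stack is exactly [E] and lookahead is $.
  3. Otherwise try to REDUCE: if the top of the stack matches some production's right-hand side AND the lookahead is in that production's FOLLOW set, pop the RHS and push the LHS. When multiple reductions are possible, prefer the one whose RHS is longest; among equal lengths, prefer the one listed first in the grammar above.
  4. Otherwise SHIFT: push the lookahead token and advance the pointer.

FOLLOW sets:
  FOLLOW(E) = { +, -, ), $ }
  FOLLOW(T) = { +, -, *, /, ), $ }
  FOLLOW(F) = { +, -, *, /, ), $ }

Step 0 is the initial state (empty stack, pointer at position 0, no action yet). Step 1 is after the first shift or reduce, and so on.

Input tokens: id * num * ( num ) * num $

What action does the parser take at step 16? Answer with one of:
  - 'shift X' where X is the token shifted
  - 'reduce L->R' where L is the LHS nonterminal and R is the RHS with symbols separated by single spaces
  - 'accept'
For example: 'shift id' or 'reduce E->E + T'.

Answer: reduce T->T * F

Derivation:
Step 1: shift id. Stack=[id] ptr=1 lookahead=* remaining=[* num * ( num ) * num $]
Step 2: reduce F->id. Stack=[F] ptr=1 lookahead=* remaining=[* num * ( num ) * num $]
Step 3: reduce T->F. Stack=[T] ptr=1 lookahead=* remaining=[* num * ( num ) * num $]
Step 4: shift *. Stack=[T *] ptr=2 lookahead=num remaining=[num * ( num ) * num $]
Step 5: shift num. Stack=[T * num] ptr=3 lookahead=* remaining=[* ( num ) * num $]
Step 6: reduce F->num. Stack=[T * F] ptr=3 lookahead=* remaining=[* ( num ) * num $]
Step 7: reduce T->T * F. Stack=[T] ptr=3 lookahead=* remaining=[* ( num ) * num $]
Step 8: shift *. Stack=[T *] ptr=4 lookahead=( remaining=[( num ) * num $]
Step 9: shift (. Stack=[T * (] ptr=5 lookahead=num remaining=[num ) * num $]
Step 10: shift num. Stack=[T * ( num] ptr=6 lookahead=) remaining=[) * num $]
Step 11: reduce F->num. Stack=[T * ( F] ptr=6 lookahead=) remaining=[) * num $]
Step 12: reduce T->F. Stack=[T * ( T] ptr=6 lookahead=) remaining=[) * num $]
Step 13: reduce E->T. Stack=[T * ( E] ptr=6 lookahead=) remaining=[) * num $]
Step 14: shift ). Stack=[T * ( E )] ptr=7 lookahead=* remaining=[* num $]
Step 15: reduce F->( E ). Stack=[T * F] ptr=7 lookahead=* remaining=[* num $]
Step 16: reduce T->T * F. Stack=[T] ptr=7 lookahead=* remaining=[* num $]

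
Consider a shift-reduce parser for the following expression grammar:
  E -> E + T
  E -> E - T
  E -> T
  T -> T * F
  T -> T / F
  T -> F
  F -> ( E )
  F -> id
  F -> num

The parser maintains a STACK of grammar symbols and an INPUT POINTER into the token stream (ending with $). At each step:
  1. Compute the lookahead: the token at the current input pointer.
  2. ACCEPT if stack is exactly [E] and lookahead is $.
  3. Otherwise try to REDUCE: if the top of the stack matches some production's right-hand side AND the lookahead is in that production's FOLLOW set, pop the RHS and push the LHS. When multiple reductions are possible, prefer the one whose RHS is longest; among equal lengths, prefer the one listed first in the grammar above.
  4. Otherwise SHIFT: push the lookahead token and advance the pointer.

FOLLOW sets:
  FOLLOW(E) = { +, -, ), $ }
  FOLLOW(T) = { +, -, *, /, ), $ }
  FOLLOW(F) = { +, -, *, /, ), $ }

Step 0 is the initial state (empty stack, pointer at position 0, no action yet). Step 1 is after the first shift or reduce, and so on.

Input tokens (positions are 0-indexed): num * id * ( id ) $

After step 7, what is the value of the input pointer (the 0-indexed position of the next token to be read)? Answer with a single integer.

Step 1: shift num. Stack=[num] ptr=1 lookahead=* remaining=[* id * ( id ) $]
Step 2: reduce F->num. Stack=[F] ptr=1 lookahead=* remaining=[* id * ( id ) $]
Step 3: reduce T->F. Stack=[T] ptr=1 lookahead=* remaining=[* id * ( id ) $]
Step 4: shift *. Stack=[T *] ptr=2 lookahead=id remaining=[id * ( id ) $]
Step 5: shift id. Stack=[T * id] ptr=3 lookahead=* remaining=[* ( id ) $]
Step 6: reduce F->id. Stack=[T * F] ptr=3 lookahead=* remaining=[* ( id ) $]
Step 7: reduce T->T * F. Stack=[T] ptr=3 lookahead=* remaining=[* ( id ) $]

Answer: 3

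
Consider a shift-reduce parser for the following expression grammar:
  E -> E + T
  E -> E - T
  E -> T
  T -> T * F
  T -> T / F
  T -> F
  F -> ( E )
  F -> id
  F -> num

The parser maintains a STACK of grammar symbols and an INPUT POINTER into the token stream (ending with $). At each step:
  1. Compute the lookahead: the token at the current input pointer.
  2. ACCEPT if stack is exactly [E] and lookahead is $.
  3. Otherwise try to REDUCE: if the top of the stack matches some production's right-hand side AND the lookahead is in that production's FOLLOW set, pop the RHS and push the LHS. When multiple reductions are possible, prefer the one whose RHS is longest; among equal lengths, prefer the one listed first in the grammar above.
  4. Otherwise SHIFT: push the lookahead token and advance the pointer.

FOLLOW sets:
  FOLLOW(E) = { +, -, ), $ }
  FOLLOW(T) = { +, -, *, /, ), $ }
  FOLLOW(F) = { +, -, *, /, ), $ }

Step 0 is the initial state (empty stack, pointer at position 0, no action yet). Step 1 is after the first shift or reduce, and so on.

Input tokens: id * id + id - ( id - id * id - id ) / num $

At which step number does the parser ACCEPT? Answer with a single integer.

Answer: 42

Derivation:
Step 1: shift id. Stack=[id] ptr=1 lookahead=* remaining=[* id + id - ( id - id * id - id ) / num $]
Step 2: reduce F->id. Stack=[F] ptr=1 lookahead=* remaining=[* id + id - ( id - id * id - id ) / num $]
Step 3: reduce T->F. Stack=[T] ptr=1 lookahead=* remaining=[* id + id - ( id - id * id - id ) / num $]
Step 4: shift *. Stack=[T *] ptr=2 lookahead=id remaining=[id + id - ( id - id * id - id ) / num $]
Step 5: shift id. Stack=[T * id] ptr=3 lookahead=+ remaining=[+ id - ( id - id * id - id ) / num $]
Step 6: reduce F->id. Stack=[T * F] ptr=3 lookahead=+ remaining=[+ id - ( id - id * id - id ) / num $]
Step 7: reduce T->T * F. Stack=[T] ptr=3 lookahead=+ remaining=[+ id - ( id - id * id - id ) / num $]
Step 8: reduce E->T. Stack=[E] ptr=3 lookahead=+ remaining=[+ id - ( id - id * id - id ) / num $]
Step 9: shift +. Stack=[E +] ptr=4 lookahead=id remaining=[id - ( id - id * id - id ) / num $]
Step 10: shift id. Stack=[E + id] ptr=5 lookahead=- remaining=[- ( id - id * id - id ) / num $]
Step 11: reduce F->id. Stack=[E + F] ptr=5 lookahead=- remaining=[- ( id - id * id - id ) / num $]
Step 12: reduce T->F. Stack=[E + T] ptr=5 lookahead=- remaining=[- ( id - id * id - id ) / num $]
Step 13: reduce E->E + T. Stack=[E] ptr=5 lookahead=- remaining=[- ( id - id * id - id ) / num $]
Step 14: shift -. Stack=[E -] ptr=6 lookahead=( remaining=[( id - id * id - id ) / num $]
Step 15: shift (. Stack=[E - (] ptr=7 lookahead=id remaining=[id - id * id - id ) / num $]
Step 16: shift id. Stack=[E - ( id] ptr=8 lookahead=- remaining=[- id * id - id ) / num $]
Step 17: reduce F->id. Stack=[E - ( F] ptr=8 lookahead=- remaining=[- id * id - id ) / num $]
Step 18: reduce T->F. Stack=[E - ( T] ptr=8 lookahead=- remaining=[- id * id - id ) / num $]
Step 19: reduce E->T. Stack=[E - ( E] ptr=8 lookahead=- remaining=[- id * id - id ) / num $]
Step 20: shift -. Stack=[E - ( E -] ptr=9 lookahead=id remaining=[id * id - id ) / num $]
Step 21: shift id. Stack=[E - ( E - id] ptr=10 lookahead=* remaining=[* id - id ) / num $]
Step 22: reduce F->id. Stack=[E - ( E - F] ptr=10 lookahead=* remaining=[* id - id ) / num $]
Step 23: reduce T->F. Stack=[E - ( E - T] ptr=10 lookahead=* remaining=[* id - id ) / num $]
Step 24: shift *. Stack=[E - ( E - T *] ptr=11 lookahead=id remaining=[id - id ) / num $]
Step 25: shift id. Stack=[E - ( E - T * id] ptr=12 lookahead=- remaining=[- id ) / num $]
Step 26: reduce F->id. Stack=[E - ( E - T * F] ptr=12 lookahead=- remaining=[- id ) / num $]
Step 27: reduce T->T * F. Stack=[E - ( E - T] ptr=12 lookahead=- remaining=[- id ) / num $]
Step 28: reduce E->E - T. Stack=[E - ( E] ptr=12 lookahead=- remaining=[- id ) / num $]
Step 29: shift -. Stack=[E - ( E -] ptr=13 lookahead=id remaining=[id ) / num $]
Step 30: shift id. Stack=[E - ( E - id] ptr=14 lookahead=) remaining=[) / num $]
Step 31: reduce F->id. Stack=[E - ( E - F] ptr=14 lookahead=) remaining=[) / num $]
Step 32: reduce T->F. Stack=[E - ( E - T] ptr=14 lookahead=) remaining=[) / num $]
Step 33: reduce E->E - T. Stack=[E - ( E] ptr=14 lookahead=) remaining=[) / num $]
Step 34: shift ). Stack=[E - ( E )] ptr=15 lookahead=/ remaining=[/ num $]
Step 35: reduce F->( E ). Stack=[E - F] ptr=15 lookahead=/ remaining=[/ num $]
Step 36: reduce T->F. Stack=[E - T] ptr=15 lookahead=/ remaining=[/ num $]
Step 37: shift /. Stack=[E - T /] ptr=16 lookahead=num remaining=[num $]
Step 38: shift num. Stack=[E - T / num] ptr=17 lookahead=$ remaining=[$]
Step 39: reduce F->num. Stack=[E - T / F] ptr=17 lookahead=$ remaining=[$]
Step 40: reduce T->T / F. Stack=[E - T] ptr=17 lookahead=$ remaining=[$]
Step 41: reduce E->E - T. Stack=[E] ptr=17 lookahead=$ remaining=[$]
Step 42: accept. Stack=[E] ptr=17 lookahead=$ remaining=[$]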